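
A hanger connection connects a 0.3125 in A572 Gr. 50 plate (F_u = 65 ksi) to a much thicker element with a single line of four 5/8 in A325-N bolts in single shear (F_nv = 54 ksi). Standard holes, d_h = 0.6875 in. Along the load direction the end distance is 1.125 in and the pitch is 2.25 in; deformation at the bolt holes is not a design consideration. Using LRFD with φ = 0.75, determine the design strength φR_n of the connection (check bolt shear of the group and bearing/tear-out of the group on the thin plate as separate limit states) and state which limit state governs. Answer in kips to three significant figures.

49.7 kips (bolt shear governs)

Bolt shear: A_b = π·0.625²/4 = 0.3068 in²; R_n = 54 × 0.3068 × 4 × 1 = 66.27 kips → 0.75 × 66.27 = 49.7 kips.
Bearing (1.5 l_c t F_u ≤ 3.0 d t F_u): upper limit = 3.0·0.625·0.3125·65 = 38.09 kips.
  Edge l_c = 1.125 − 0.6875/2 = 0.7812 → r_n = 23.8 kips; interior l_c = 2.25 − 0.6875 = 1.562 → r_n = 38.09 kips.
  R_n,bearing = 1·23.8 + 3·38.09 = 138.1 kips → 0.75 × 138.1 = 104 kips.
Bolt shear governs: 49.7 kips.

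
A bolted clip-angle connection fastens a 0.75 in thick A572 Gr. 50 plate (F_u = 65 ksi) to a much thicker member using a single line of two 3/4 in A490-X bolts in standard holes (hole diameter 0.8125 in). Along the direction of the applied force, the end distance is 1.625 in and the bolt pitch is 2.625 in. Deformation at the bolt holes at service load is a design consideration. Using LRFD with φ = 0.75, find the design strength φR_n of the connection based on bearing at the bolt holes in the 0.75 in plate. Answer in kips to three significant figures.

119 kips

Per bolt r_n = 1.2 l_c t F_u ≤ 2.4 d t F_u; upper limit = 2.4 × 0.75 × 0.75 × 65 = 87.75 kips.
Edge bolt: l_c = 1.625 − 0.8125/2 = 1.219 in → 1.2 × 1.219 × 0.75 × 65 = 71.3 → r_n = 71.3 kips.
Interior bolts: l_c = 2.625 − 0.8125 = 1.812 in → 1.2 × 1.812 × 0.75 × 65 = 106 → r_n = 87.75 kips.
R_n = 1 × 71.3 + 1 × 87.75 = 159 kips.
Design strength φR_n = 0.75 × 159 = 119 kips.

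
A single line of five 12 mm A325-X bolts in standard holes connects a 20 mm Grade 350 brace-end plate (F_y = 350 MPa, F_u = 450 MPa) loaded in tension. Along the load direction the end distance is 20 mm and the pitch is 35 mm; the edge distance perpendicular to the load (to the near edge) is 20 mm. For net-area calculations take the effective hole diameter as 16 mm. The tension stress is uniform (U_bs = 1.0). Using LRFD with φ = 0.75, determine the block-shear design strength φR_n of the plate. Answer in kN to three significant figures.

Shear plane L_v = 20 + 4·35 = 160 mm; A_gv = 160 × 20 = 3200 mm².
A_nv = (160 − 4.5·16) × 20 = 1760 mm².
A_nt = (20 − 0.5·16) × 20 = 240 mm².
0.6 F_u A_nv = 475.2 kN; 0.6 F_y A_gv = 672 kN → shear rupture governs the shear term.
R_n = 475.2 + 1.0 × 450 × 240 / 1000 = 583.2 kN.
Design strength φR_n = 0.75 × 583.2 = 437 kN.

437 kN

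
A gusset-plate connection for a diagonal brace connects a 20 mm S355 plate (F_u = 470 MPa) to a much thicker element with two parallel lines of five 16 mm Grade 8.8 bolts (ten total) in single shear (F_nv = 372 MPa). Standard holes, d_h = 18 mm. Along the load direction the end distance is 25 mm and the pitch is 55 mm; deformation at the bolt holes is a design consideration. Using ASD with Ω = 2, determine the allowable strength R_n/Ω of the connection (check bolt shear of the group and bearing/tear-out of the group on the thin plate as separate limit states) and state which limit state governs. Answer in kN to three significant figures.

Bolt shear: A_b = π·16²/4 = 201.1 mm²; R_n = 372 × 201.1 × 10 × 1 / 1000 = 748 kN → 748 / 2 = 374 kN.
Bearing (1.2 l_c t F_u ≤ 2.4 d t F_u): upper limit = 2.4·16·20·470 / 1000 = 361 kN.
  Edge l_c = 25 − 18/2 = 16 → r_n = 180.5 kN; interior l_c = 55 − 18 = 37 → r_n = 361 kN.
  R_n,bearing = 2·180.5 + 8·361 = 3249 kN → 3249 / 2 = 1620 kN.
Bolt shear governs: 374 kN.

374 kN (bolt shear governs)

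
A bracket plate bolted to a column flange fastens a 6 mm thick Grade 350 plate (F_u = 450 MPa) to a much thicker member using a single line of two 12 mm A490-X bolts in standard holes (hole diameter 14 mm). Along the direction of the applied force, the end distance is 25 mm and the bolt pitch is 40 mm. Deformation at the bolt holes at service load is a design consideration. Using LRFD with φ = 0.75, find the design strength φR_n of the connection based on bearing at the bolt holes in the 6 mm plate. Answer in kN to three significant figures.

102 kN

Per bolt r_n = 1.2 l_c t F_u ≤ 2.4 d t F_u; upper limit = 2.4 × 12 × 6 × 450 / 1000 = 77.76 kN.
Edge bolt: l_c = 25 − 14/2 = 18 mm → 1.2 × 18 × 6 × 450 / 1000 = 58.32 → r_n = 58.32 kN.
Interior bolts: l_c = 40 − 14 = 26 mm → 1.2 × 26 × 6 × 450 / 1000 = 84.24 → r_n = 77.76 kN.
R_n = 1 × 58.32 + 1 × 77.76 = 136.1 kN.
Design strength φR_n = 0.75 × 136.1 = 102 kN.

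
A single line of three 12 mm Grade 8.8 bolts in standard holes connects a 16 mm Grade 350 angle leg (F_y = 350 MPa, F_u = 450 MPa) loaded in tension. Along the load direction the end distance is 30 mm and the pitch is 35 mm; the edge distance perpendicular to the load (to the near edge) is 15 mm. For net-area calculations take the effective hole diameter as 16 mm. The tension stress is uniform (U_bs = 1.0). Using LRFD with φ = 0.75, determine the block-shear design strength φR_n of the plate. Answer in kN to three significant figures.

232 kN

Shear plane L_v = 30 + 2·35 = 100 mm; A_gv = 100 × 16 = 1600 mm².
A_nv = (100 − 2.5·16) × 16 = 960 mm².
A_nt = (15 − 0.5·16) × 16 = 112 mm².
0.6 F_u A_nv = 259.2 kN; 0.6 F_y A_gv = 336 kN → shear rupture governs the shear term.
R_n = 259.2 + 1.0 × 450 × 112 / 1000 = 309.6 kN.
Design strength φR_n = 0.75 × 309.6 = 232 kN.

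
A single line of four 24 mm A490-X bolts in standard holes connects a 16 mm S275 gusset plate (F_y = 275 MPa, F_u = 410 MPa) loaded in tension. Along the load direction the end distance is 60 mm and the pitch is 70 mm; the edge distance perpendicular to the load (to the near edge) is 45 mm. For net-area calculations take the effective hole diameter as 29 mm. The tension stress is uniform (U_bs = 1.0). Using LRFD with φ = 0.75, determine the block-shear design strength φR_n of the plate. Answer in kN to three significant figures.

Shear plane L_v = 60 + 3·70 = 270 mm; A_gv = 270 × 16 = 4320 mm².
A_nv = (270 − 3.5·29) × 16 = 2696 mm².
A_nt = (45 − 0.5·29) × 16 = 488 mm².
0.6 F_u A_nv = 663.2 kN; 0.6 F_y A_gv = 712.8 kN → shear rupture governs the shear term.
R_n = 663.2 + 1.0 × 410 × 488 / 1000 = 863.3 kN.
Design strength φR_n = 0.75 × 863.3 = 647 kN.

647 kN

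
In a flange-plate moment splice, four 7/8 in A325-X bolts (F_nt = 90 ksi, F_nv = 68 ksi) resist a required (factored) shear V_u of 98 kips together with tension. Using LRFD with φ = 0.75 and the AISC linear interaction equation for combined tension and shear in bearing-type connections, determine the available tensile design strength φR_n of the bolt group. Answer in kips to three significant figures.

81.4 kips

A_b = π·0.875²/4 = 0.6013 in²; f_rv = 98 / (4 × 0.6013) = 40.74 ksi.
F'_nt = 1.3 F_nt − (F_nt / φF_nv) f_rv = 1.3·90 − (90/(0.75·68))·40.74 = 45.1 ksi, capped at F_nt → F'_nt = 45.1 ksi.
R_n = F'_nt · A_b · n = 45.1 × 0.6013 × 4 = 108.5 kips.
Design strength φR_n = 0.75 × 108.5 = 81.4 kips.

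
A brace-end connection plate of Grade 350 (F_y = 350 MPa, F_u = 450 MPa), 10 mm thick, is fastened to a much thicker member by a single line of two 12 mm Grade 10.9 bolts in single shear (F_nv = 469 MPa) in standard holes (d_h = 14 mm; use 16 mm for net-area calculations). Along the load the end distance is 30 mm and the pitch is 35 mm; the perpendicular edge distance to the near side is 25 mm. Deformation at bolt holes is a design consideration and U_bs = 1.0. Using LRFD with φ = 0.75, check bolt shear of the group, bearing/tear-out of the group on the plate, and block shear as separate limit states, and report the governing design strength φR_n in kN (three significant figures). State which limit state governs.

79.6 kN (bolt shear governs)

Bolt shear: A_b = π·12²/4 = 113.1 mm²; R_n = 469 × 113.1 × 2 × 1 / 1000 = 106.1 kN → 0.75 × 106.1 = 79.6 kN.
Bearing: edge l_c = 23, r_n = 124.2 kN; interior l_c = 21, r_n = 113.4 kN; R_n = 124.2 + 1·113.4 = 237.6 kN → 178 kN.
Block shear: A_gv = 650, A_nv = 410, A_nt = 170 mm²; R_n = min(0.6F_uA_nv, 0.6F_yA_gv) + U_bs·F_u·A_nt = 187.2 kN → 140 kN.
Bolt shear governs: 79.6 kN.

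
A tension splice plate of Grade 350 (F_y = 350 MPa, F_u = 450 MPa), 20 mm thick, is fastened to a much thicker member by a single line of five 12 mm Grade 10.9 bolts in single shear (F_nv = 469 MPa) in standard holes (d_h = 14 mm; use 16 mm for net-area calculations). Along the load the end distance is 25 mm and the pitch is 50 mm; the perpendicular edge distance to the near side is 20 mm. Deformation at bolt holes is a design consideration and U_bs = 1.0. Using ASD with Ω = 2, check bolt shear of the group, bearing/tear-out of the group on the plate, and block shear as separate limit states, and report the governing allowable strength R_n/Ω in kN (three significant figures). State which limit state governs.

Bolt shear: A_b = π·12²/4 = 113.1 mm²; R_n = 469 × 113.1 × 5 × 1 / 1000 = 265.2 kN → 265.2 / 2 = 133 kN.
Bearing: edge l_c = 18, r_n = 194.4 kN; interior l_c = 36, r_n = 259.2 kN; R_n = 194.4 + 4·259.2 = 1231 kN → 616 kN.
Block shear: A_gv = 4500, A_nv = 3060, A_nt = 240 mm²; R_n = min(0.6F_uA_nv, 0.6F_yA_gv) + U_bs·F_u·A_nt = 934.2 kN → 467 kN.
Bolt shear governs: 133 kN.

133 kN (bolt shear governs)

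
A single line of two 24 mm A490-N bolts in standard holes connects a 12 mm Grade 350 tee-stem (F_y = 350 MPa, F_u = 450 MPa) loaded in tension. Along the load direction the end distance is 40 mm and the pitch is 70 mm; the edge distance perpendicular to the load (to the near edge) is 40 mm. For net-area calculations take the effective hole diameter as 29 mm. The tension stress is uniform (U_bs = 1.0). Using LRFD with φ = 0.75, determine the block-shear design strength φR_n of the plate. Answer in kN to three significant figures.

265 kN

Shear plane L_v = 40 + 1·70 = 110 mm; A_gv = 110 × 12 = 1320 mm².
A_nv = (110 − 1.5·29) × 12 = 798 mm².
A_nt = (40 − 0.5·29) × 12 = 306 mm².
0.6 F_u A_nv = 215.5 kN; 0.6 F_y A_gv = 277.2 kN → shear rupture governs the shear term.
R_n = 215.5 + 1.0 × 450 × 306 / 1000 = 353.2 kN.
Design strength φR_n = 0.75 × 353.2 = 265 kN.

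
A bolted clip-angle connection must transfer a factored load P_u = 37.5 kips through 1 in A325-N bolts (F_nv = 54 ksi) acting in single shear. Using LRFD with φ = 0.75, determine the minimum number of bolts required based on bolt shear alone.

2 bolts

A_b = π·1²/4 = 0.7854 in².
Per-bolt design strength φR_n = 0.75 × 54 × 0.7854 × 1 = 31.81 kips.
n ≥ 37.5 / 31.81 = 1.179 → use 2 bolts.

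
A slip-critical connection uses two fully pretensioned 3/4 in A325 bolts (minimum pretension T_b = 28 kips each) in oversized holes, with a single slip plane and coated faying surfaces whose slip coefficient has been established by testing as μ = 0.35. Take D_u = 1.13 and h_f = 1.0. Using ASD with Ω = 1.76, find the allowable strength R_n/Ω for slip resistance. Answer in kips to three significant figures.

12.6 kips

R_n = μ · D_u · h_f · T_b · n_s · n_b = 0.35 × 1.13 × 1.0 × 28 × 1 × 2 = 22.15 kips.
Allowable strength R_n/Ω = 22.15 / 1.76 = 12.6 kips.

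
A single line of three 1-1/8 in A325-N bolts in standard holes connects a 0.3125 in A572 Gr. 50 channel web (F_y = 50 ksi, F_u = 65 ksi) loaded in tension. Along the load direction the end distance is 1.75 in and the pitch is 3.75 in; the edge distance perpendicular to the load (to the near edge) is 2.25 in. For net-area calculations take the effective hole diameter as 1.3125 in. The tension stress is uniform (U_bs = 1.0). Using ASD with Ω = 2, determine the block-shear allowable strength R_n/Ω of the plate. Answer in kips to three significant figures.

52.6 kips

Shear plane L_v = 1.75 + 2·3.75 = 9.25 in; A_gv = 9.25 × 0.3125 = 2.891 in².
A_nv = (9.25 − 2.5·1.3125) × 0.3125 = 1.865 in².
A_nt = (2.25 − 0.5·1.3125) × 0.3125 = 0.498 in².
0.6 F_u A_nv = 72.74 kips; 0.6 F_y A_gv = 86.72 kips → shear rupture governs the shear term.
R_n = 72.74 + 1.0 × 65 × 0.498 = 105.1 kips.
Allowable strength R_n/Ω = 105.1 / 2 = 52.6 kips.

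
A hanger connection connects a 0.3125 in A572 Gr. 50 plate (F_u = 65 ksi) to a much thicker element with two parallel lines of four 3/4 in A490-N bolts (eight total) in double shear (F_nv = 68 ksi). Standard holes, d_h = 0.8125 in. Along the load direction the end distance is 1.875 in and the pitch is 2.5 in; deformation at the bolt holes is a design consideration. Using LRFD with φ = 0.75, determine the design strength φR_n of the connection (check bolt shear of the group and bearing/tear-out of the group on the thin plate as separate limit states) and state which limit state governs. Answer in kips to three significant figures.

Bolt shear: A_b = π·0.75²/4 = 0.4418 in²; R_n = 68 × 0.4418 × 8 × 2 = 480.7 kips → 0.75 × 480.7 = 360 kips.
Bearing (1.2 l_c t F_u ≤ 2.4 d t F_u): upper limit = 2.4·0.75·0.3125·65 = 36.56 kips.
  Edge l_c = 1.875 − 0.8125/2 = 1.469 → r_n = 35.8 kips; interior l_c = 2.5 − 0.8125 = 1.688 → r_n = 36.56 kips.
  R_n,bearing = 2·35.8 + 6·36.56 = 291 kips → 0.75 × 291 = 218 kips.
Bearing governs: 218 kips.

218 kips (bearing governs)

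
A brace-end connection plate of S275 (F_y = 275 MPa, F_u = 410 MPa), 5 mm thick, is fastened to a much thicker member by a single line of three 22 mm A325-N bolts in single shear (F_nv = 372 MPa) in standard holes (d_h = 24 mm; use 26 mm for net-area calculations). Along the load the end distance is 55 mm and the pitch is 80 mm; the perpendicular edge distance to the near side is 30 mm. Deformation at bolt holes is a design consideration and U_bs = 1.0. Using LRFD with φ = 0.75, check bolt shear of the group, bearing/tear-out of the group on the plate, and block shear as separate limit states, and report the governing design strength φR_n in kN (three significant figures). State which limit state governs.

159 kN (block shear governs)

Bolt shear: A_b = π·22²/4 = 380.1 mm²; R_n = 372 × 380.1 × 3 × 1 / 1000 = 424.2 kN → 0.75 × 424.2 = 318 kN.
Bearing: edge l_c = 43, r_n = 105.8 kN; interior l_c = 56, r_n = 108.2 kN; R_n = 105.8 + 2·108.2 = 322.3 kN → 242 kN.
Block shear: A_gv = 1075, A_nv = 750, A_nt = 85 mm²; R_n = min(0.6F_uA_nv, 0.6F_yA_gv) + U_bs·F_u·A_nt = 212.2 kN → 159 kN.
Block shear governs: 159 kN.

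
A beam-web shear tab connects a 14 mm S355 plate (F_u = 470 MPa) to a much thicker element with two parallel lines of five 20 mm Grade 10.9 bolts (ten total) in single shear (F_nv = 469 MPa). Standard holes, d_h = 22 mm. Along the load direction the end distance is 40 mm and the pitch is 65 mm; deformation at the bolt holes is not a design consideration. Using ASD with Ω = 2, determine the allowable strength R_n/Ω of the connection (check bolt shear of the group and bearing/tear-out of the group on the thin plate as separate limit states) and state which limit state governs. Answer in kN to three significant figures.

737 kN (bolt shear governs)

Bolt shear: A_b = π·20²/4 = 314.2 mm²; R_n = 469 × 314.2 × 10 × 1 / 1000 = 1473 kN → 1473 / 2 = 737 kN.
Bearing (1.5 l_c t F_u ≤ 3.0 d t F_u): upper limit = 3.0·20·14·470 / 1000 = 394.8 kN.
  Edge l_c = 40 − 22/2 = 29 → r_n = 286.2 kN; interior l_c = 65 − 22 = 43 → r_n = 394.8 kN.
  R_n,bearing = 2·286.2 + 8·394.8 = 3731 kN → 3731 / 2 = 1870 kN.
Bolt shear governs: 737 kN.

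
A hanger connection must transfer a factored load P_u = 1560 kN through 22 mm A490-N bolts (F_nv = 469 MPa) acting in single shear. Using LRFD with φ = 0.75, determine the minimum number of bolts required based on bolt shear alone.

12 bolts

A_b = π·22²/4 = 380.1 mm².
Per-bolt design strength φR_n = 0.75 × 469 × 380.1 × 1 / 1000 = 133.7 kN.
n ≥ 1560 / 133.7 = 11.67 → use 12 bolts.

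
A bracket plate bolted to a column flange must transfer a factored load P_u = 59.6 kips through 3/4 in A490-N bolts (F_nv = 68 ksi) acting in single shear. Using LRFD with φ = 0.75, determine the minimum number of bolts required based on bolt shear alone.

3 bolts

A_b = π·0.75²/4 = 0.4418 in².
Per-bolt design strength φR_n = 0.75 × 68 × 0.4418 × 1 = 22.53 kips.
n ≥ 59.6 / 22.53 = 2.645 → use 3 bolts.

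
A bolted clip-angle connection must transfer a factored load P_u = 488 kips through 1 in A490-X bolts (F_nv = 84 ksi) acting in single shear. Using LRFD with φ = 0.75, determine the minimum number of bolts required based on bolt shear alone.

A_b = π·1²/4 = 0.7854 in².
Per-bolt design strength φR_n = 0.75 × 84 × 0.7854 × 1 = 49.48 kips.
n ≥ 488 / 49.48 = 9.863 → use 10 bolts.

10 bolts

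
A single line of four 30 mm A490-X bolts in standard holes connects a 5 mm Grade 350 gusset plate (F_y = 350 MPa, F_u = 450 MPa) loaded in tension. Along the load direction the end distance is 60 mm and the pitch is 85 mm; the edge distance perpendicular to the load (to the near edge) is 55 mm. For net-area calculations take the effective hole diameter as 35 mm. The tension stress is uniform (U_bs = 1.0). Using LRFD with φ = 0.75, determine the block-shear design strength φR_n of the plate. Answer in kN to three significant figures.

Shear plane L_v = 60 + 3·85 = 315 mm; A_gv = 315 × 5 = 1575 mm².
A_nv = (315 − 3.5·35) × 5 = 962.5 mm².
A_nt = (55 − 0.5·35) × 5 = 187.5 mm².
0.6 F_u A_nv = 259.9 kN; 0.6 F_y A_gv = 330.8 kN → shear rupture governs the shear term.
R_n = 259.9 + 1.0 × 450 × 187.5 / 1000 = 344.2 kN.
Design strength φR_n = 0.75 × 344.2 = 258 kN.

258 kN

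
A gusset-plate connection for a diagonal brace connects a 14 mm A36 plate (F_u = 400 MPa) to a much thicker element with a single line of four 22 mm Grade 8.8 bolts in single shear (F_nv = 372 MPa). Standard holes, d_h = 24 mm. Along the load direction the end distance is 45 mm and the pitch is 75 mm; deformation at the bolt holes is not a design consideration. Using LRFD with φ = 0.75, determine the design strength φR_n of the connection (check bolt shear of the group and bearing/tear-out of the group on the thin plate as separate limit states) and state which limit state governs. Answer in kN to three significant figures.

424 kN (bolt shear governs)

Bolt shear: A_b = π·22²/4 = 380.1 mm²; R_n = 372 × 380.1 × 4 × 1 / 1000 = 565.6 kN → 0.75 × 565.6 = 424 kN.
Bearing (1.5 l_c t F_u ≤ 3.0 d t F_u): upper limit = 3.0·22·14·400 / 1000 = 369.6 kN.
  Edge l_c = 45 − 24/2 = 33 → r_n = 277.2 kN; interior l_c = 75 − 24 = 51 → r_n = 369.6 kN.
  R_n,bearing = 1·277.2 + 3·369.6 = 1386 kN → 0.75 × 1386 = 1040 kN.
Bolt shear governs: 424 kN.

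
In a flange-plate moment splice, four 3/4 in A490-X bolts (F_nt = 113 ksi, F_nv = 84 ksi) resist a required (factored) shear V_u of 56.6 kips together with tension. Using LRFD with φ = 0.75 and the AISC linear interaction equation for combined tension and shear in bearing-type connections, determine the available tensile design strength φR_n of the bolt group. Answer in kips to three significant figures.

A_b = π·0.75²/4 = 0.4418 in²; f_rv = 56.6 / (4 × 0.4418) = 32.03 ksi.
F'_nt = 1.3 F_nt − (F_nt / φF_nv) f_rv = 1.3·113 − (113/(0.75·84))·32.03 = 89.45 ksi, capped at F_nt → F'_nt = 89.45 ksi.
R_n = F'_nt · A_b · n = 89.45 × 0.4418 × 4 = 158.1 kips.
Design strength φR_n = 0.75 × 158.1 = 119 kips.

119 kips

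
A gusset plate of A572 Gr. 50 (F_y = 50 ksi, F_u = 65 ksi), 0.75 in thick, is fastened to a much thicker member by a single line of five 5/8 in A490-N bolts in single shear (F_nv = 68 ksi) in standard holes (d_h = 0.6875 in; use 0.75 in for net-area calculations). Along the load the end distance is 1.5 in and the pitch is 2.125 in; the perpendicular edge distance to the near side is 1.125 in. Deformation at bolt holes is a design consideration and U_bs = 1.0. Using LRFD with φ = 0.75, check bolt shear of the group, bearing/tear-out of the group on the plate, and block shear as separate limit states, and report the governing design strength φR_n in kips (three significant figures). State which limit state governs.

78.2 kips (bolt shear governs)

Bolt shear: A_b = π·0.625²/4 = 0.3068 in²; R_n = 68 × 0.3068 × 5 × 1 = 104.3 kips → 0.75 × 104.3 = 78.2 kips.
Bearing: edge l_c = 1.156, r_n = 67.64 kips; interior l_c = 1.438, r_n = 73.12 kips; R_n = 67.64 + 4·73.12 = 360.1 kips → 270 kips.
Block shear: A_gv = 7.5, A_nv = 4.969, A_nt = 0.5625 in²; R_n = min(0.6F_uA_nv, 0.6F_yA_gv) + U_bs·F_u·A_nt = 230.3 kips → 173 kips.
Bolt shear governs: 78.2 kips.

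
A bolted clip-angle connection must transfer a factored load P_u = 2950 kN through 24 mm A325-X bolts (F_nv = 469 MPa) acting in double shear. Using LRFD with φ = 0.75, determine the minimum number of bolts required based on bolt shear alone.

A_b = π·24²/4 = 452.4 mm².
Per-bolt design strength φR_n = 0.75 × 469 × 452.4 × 2 / 1000 = 318.3 kN.
n ≥ 2950 / 318.3 = 9.269 → use 10 bolts.

10 bolts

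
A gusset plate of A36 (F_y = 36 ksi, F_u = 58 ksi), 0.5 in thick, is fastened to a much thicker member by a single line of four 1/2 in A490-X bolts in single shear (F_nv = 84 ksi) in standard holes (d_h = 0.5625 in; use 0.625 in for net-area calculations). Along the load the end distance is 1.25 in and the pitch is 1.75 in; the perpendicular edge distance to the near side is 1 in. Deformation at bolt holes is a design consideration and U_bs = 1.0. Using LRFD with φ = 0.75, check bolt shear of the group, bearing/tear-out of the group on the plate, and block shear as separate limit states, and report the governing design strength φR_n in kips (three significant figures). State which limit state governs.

Bolt shear: A_b = π·0.5²/4 = 0.1963 in²; R_n = 84 × 0.1963 × 4 × 1 = 65.97 kips → 0.75 × 65.97 = 49.5 kips.
Bearing: edge l_c = 0.9688, r_n = 33.71 kips; interior l_c = 1.188, r_n = 34.8 kips; R_n = 33.71 + 3·34.8 = 138.1 kips → 104 kips.
Block shear: A_gv = 3.25, A_nv = 2.156, A_nt = 0.3438 in²; R_n = min(0.6F_uA_nv, 0.6F_yA_gv) + U_bs·F_u·A_nt = 90.14 kips → 67.6 kips.
Bolt shear governs: 49.5 kips.

49.5 kips (bolt shear governs)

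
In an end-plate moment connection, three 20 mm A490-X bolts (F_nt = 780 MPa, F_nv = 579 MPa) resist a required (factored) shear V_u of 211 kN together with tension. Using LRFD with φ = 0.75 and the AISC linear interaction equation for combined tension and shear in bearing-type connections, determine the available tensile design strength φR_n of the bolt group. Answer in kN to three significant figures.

A_b = π·20²/4 = 314.2 mm²; f_rv = 211 × 1000 / (3 × 314.2) = 223.9 MPa.
F'_nt = 1.3 F_nt − (F_nt / φF_nv) f_rv = 1.3·780 − (780/(0.75·579))·223.9 = 611.9 MPa, capped at F_nt → F'_nt = 611.9 MPa.
R_n = F'_nt · A_b · n = 611.9 × 314.2 × 3 / 1000 = 576.7 kN.
Design strength φR_n = 0.75 × 576.7 = 433 kN.

433 kN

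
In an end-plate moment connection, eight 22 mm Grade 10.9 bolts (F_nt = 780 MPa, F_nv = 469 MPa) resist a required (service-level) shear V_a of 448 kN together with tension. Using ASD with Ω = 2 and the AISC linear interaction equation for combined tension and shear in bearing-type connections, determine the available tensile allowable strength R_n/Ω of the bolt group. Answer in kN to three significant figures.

797 kN

A_b = π·22²/4 = 380.1 mm²; f_rv = 448 × 1000 / (8 × 380.1) = 147.3 MPa.
F'_nt = 1.3 F_nt − (Ω F_nt / F_nv) f_rv = 1.3·780 − (2·780/469)·147.3 = 524 MPa, capped at F_nt → F'_nt = 524 MPa.
R_n = F'_nt · A_b · n = 524 × 380.1 × 8 / 1000 = 1593 kN.
Allowable strength R_n/Ω = 1593 / 2 = 797 kN.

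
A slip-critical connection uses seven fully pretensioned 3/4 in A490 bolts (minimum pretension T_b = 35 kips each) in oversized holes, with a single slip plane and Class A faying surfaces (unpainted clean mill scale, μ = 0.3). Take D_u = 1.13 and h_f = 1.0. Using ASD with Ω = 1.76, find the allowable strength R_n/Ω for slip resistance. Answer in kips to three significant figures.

R_n = μ · D_u · h_f · T_b · n_s · n_b = 0.3 × 1.13 × 1.0 × 35 × 1 × 7 = 83.05 kips.
Allowable strength R_n/Ω = 83.05 / 1.76 = 47.2 kips.

47.2 kips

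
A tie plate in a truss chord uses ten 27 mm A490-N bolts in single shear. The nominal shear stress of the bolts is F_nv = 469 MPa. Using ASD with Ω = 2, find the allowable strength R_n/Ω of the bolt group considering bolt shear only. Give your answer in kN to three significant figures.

1340 kN

A_b = π × 27² / 4 = 572.6 mm².
R_n = F_nv · A_b · n · n_s = 469 × 572.6 × 10 × 1 / 1000 = 2685 kN.
Allowable strength R_n/Ω = 2685 / 2 = 1340 kN.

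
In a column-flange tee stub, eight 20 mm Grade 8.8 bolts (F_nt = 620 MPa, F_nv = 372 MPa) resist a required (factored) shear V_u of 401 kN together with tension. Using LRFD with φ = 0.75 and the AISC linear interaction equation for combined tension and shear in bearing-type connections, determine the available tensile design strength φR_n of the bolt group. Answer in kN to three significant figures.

A_b = π·20²/4 = 314.2 mm²; f_rv = 401 × 1000 / (8 × 314.2) = 159.6 MPa.
F'_nt = 1.3 F_nt − (F_nt / φF_nv) f_rv = 1.3·620 − (620/(0.75·372))·159.6 = 451.4 MPa, capped at F_nt → F'_nt = 451.4 MPa.
R_n = F'_nt · A_b · n = 451.4 × 314.2 × 8 / 1000 = 1135 kN.
Design strength φR_n = 0.75 × 1135 = 851 kN.

851 kN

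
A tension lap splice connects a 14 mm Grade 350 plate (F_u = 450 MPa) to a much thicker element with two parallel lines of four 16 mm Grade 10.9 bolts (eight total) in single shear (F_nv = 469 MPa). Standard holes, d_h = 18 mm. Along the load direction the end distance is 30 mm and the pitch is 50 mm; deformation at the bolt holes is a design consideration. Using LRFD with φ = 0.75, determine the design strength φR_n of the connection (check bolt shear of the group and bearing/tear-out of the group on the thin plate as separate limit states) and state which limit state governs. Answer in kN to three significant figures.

Bolt shear: A_b = π·16²/4 = 201.1 mm²; R_n = 469 × 201.1 × 8 × 1 / 1000 = 754.4 kN → 0.75 × 754.4 = 566 kN.
Bearing (1.2 l_c t F_u ≤ 2.4 d t F_u): upper limit = 2.4·16·14·450 / 1000 = 241.9 kN.
  Edge l_c = 30 − 18/2 = 21 → r_n = 158.8 kN; interior l_c = 50 − 18 = 32 → r_n = 241.9 kN.
  R_n,bearing = 2·158.8 + 6·241.9 = 1769 kN → 0.75 × 1769 = 1330 kN.
Bolt shear governs: 566 kN.

566 kN (bolt shear governs)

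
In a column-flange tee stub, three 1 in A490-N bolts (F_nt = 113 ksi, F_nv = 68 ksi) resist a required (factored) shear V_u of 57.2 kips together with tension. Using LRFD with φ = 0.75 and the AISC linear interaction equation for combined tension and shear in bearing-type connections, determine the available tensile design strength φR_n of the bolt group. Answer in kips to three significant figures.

165 kips

A_b = π·1²/4 = 0.7854 in²; f_rv = 57.2 / (3 × 0.7854) = 24.28 ksi.
F'_nt = 1.3 F_nt − (F_nt / φF_nv) f_rv = 1.3·113 − (113/(0.75·68))·24.28 = 93.11 ksi, capped at F_nt → F'_nt = 93.11 ksi.
R_n = F'_nt · A_b · n = 93.11 × 0.7854 × 3 = 219.4 kips.
Design strength φR_n = 0.75 × 219.4 = 165 kips.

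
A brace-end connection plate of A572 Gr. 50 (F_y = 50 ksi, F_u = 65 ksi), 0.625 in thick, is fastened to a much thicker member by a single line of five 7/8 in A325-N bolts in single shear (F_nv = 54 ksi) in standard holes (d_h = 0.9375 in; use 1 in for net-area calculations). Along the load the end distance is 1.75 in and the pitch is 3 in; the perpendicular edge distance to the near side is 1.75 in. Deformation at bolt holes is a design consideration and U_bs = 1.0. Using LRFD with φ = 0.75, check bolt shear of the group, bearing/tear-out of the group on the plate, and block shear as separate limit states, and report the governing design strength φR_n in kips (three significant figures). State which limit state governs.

Bolt shear: A_b = π·0.875²/4 = 0.6013 in²; R_n = 54 × 0.6013 × 5 × 1 = 162.4 kips → 0.75 × 162.4 = 122 kips.
Bearing: edge l_c = 1.281, r_n = 62.46 kips; interior l_c = 2.062, r_n = 85.31 kips; R_n = 62.46 + 4·85.31 = 403.7 kips → 303 kips.
Block shear: A_gv = 8.594, A_nv = 5.781, A_nt = 0.7812 in²; R_n = min(0.6F_uA_nv, 0.6F_yA_gv) + U_bs·F_u·A_nt = 276.2 kips → 207 kips.
Bolt shear governs: 122 kips.

122 kips (bolt shear governs)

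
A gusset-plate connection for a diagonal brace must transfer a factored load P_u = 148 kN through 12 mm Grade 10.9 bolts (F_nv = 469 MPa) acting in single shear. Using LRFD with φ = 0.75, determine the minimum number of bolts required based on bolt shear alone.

A_b = π·12²/4 = 113.1 mm².
Per-bolt design strength φR_n = 0.75 × 469 × 113.1 × 1 / 1000 = 39.78 kN.
n ≥ 148 / 39.78 = 3.72 → use 4 bolts.

4 bolts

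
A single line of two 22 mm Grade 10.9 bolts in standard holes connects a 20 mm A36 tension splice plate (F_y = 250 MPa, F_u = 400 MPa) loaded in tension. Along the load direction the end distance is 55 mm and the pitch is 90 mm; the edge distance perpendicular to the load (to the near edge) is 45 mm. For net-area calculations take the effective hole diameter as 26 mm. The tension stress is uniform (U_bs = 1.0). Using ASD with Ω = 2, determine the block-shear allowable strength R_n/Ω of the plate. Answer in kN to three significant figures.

Shear plane L_v = 55 + 1·90 = 145 mm; A_gv = 145 × 20 = 2900 mm².
A_nv = (145 − 1.5·26) × 20 = 2120 mm².
A_nt = (45 − 0.5·26) × 20 = 640 mm².
0.6 F_u A_nv = 508.8 kN; 0.6 F_y A_gv = 435 kN → shear yielding governs the shear term.
R_n = 435 + 1.0 × 400 × 640 / 1000 = 691 kN.
Allowable strength R_n/Ω = 691 / 2 = 346 kN.

346 kN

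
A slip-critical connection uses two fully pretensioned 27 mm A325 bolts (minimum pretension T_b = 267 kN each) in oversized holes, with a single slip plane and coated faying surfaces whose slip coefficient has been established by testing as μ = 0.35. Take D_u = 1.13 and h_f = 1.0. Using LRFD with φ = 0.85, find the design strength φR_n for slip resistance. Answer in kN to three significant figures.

180 kN

R_n = μ · D_u · h_f · T_b · n_s · n_b = 0.35 × 1.13 × 1.0 × 267 × 1 × 2 = 211.2 kN.
Design strength φR_n = 0.85 × 211.2 = 180 kN.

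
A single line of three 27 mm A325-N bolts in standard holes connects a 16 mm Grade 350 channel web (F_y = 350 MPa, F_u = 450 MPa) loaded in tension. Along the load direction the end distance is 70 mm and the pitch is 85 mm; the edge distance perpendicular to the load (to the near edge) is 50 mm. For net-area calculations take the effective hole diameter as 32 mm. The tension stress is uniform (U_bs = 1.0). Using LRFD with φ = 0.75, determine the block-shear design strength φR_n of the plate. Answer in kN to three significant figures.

702 kN

Shear plane L_v = 70 + 2·85 = 240 mm; A_gv = 240 × 16 = 3840 mm².
A_nv = (240 − 2.5·32) × 16 = 2560 mm².
A_nt = (50 − 0.5·32) × 16 = 544 mm².
0.6 F_u A_nv = 691.2 kN; 0.6 F_y A_gv = 806.4 kN → shear rupture governs the shear term.
R_n = 691.2 + 1.0 × 450 × 544 / 1000 = 936 kN.
Design strength φR_n = 0.75 × 936 = 702 kN.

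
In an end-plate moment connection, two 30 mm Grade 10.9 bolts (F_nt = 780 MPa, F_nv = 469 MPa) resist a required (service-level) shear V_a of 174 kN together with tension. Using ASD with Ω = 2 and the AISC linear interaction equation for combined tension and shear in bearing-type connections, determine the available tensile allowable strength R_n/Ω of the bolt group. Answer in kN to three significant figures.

A_b = π·30²/4 = 706.9 mm²; f_rv = 174 × 1000 / (2 × 706.9) = 123.1 MPa.
F'_nt = 1.3 F_nt − (Ω F_nt / F_nv) f_rv = 1.3·780 − (2·780/469)·123.1 = 604.6 MPa, capped at F_nt → F'_nt = 604.6 MPa.
R_n = F'_nt · A_b · n = 604.6 × 706.9 × 2 / 1000 = 854.7 kN.
Allowable strength R_n/Ω = 854.7 / 2 = 427 kN.

427 kN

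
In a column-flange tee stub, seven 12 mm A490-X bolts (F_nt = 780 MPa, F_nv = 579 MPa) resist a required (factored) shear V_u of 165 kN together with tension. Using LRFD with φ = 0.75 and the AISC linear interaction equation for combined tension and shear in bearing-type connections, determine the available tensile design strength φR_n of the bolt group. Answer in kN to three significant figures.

380 kN

A_b = π·12²/4 = 113.1 mm²; f_rv = 165 × 1000 / (7 × 113.1) = 208.4 MPa.
F'_nt = 1.3 F_nt − (F_nt / φF_nv) f_rv = 1.3·780 − (780/(0.75·579))·208.4 = 639.6 MPa, capped at F_nt → F'_nt = 639.6 MPa.
R_n = F'_nt · A_b · n = 639.6 × 113.1 × 7 / 1000 = 506.4 kN.
Design strength φR_n = 0.75 × 506.4 = 380 kN.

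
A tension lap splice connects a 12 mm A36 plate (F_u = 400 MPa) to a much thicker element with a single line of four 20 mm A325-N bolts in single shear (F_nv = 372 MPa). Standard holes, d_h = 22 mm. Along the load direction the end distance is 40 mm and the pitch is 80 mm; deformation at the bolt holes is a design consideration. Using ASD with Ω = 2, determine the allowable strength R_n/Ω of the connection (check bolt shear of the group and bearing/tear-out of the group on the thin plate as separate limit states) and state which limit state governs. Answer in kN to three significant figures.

Bolt shear: A_b = π·20²/4 = 314.2 mm²; R_n = 372 × 314.2 × 4 × 1 / 1000 = 467.5 kN → 467.5 / 2 = 234 kN.
Bearing (1.2 l_c t F_u ≤ 2.4 d t F_u): upper limit = 2.4·20·12·400 / 1000 = 230.4 kN.
  Edge l_c = 40 − 22/2 = 29 → r_n = 167 kN; interior l_c = 80 − 22 = 58 → r_n = 230.4 kN.
  R_n,bearing = 1·167 + 3·230.4 = 858.2 kN → 858.2 / 2 = 429 kN.
Bolt shear governs: 234 kN.

234 kN (bolt shear governs)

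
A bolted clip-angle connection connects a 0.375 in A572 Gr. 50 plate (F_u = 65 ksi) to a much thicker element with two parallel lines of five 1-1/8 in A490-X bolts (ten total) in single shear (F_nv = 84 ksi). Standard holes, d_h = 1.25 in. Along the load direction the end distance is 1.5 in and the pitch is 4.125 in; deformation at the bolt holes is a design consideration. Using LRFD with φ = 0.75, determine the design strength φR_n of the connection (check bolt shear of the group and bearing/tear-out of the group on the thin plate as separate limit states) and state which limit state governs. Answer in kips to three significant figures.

433 kips (bearing governs)

Bolt shear: A_b = π·1.125²/4 = 0.994 in²; R_n = 84 × 0.994 × 10 × 1 = 835 kips → 0.75 × 835 = 626 kips.
Bearing (1.2 l_c t F_u ≤ 2.4 d t F_u): upper limit = 2.4·1.125·0.375·65 = 65.81 kips.
  Edge l_c = 1.5 − 1.25/2 = 0.875 → r_n = 25.59 kips; interior l_c = 4.125 − 1.25 = 2.875 → r_n = 65.81 kips.
  R_n,bearing = 2·25.59 + 8·65.81 = 577.7 kips → 0.75 × 577.7 = 433 kips.
Bearing governs: 433 kips.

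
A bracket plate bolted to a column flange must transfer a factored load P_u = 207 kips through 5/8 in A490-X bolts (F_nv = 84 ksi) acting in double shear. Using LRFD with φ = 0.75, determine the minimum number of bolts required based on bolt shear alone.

A_b = π·0.625²/4 = 0.3068 in².
Per-bolt design strength φR_n = 0.75 × 84 × 0.3068 × 2 = 38.66 kips.
n ≥ 207 / 38.66 = 5.355 → use 6 bolts.

6 bolts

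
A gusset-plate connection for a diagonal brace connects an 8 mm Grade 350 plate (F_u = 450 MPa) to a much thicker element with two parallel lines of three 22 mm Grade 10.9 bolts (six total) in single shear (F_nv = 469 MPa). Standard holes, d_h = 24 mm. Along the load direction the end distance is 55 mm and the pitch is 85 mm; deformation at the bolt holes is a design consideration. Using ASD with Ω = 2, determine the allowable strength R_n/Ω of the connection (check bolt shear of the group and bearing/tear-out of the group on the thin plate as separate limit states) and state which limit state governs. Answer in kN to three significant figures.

Bolt shear: A_b = π·22²/4 = 380.1 mm²; R_n = 469 × 380.1 × 6 × 1 / 1000 = 1070 kN → 1070 / 2 = 535 kN.
Bearing (1.2 l_c t F_u ≤ 2.4 d t F_u): upper limit = 2.4·22·8·450 / 1000 = 190.1 kN.
  Edge l_c = 55 − 24/2 = 43 → r_n = 185.8 kN; interior l_c = 85 − 24 = 61 → r_n = 190.1 kN.
  R_n,bearing = 2·185.8 + 4·190.1 = 1132 kN → 1132 / 2 = 566 kN.
Bolt shear governs: 535 kN.

535 kN (bolt shear governs)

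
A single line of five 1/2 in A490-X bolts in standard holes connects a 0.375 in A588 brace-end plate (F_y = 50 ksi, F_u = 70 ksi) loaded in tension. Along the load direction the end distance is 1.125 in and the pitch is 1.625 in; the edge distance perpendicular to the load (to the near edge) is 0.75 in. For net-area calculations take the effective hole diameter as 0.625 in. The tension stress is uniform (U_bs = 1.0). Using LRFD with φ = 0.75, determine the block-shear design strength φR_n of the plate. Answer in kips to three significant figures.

Shear plane L_v = 1.125 + 4·1.625 = 7.625 in; A_gv = 7.625 × 0.375 = 2.859 in².
A_nv = (7.625 − 4.5·0.625) × 0.375 = 1.805 in².
A_nt = (0.75 − 0.5·0.625) × 0.375 = 0.1641 in².
0.6 F_u A_nv = 75.8 kips; 0.6 F_y A_gv = 85.78 kips → shear rupture governs the shear term.
R_n = 75.8 + 1.0 × 70 × 0.1641 = 87.28 kips.
Design strength φR_n = 0.75 × 87.28 = 65.5 kips.

65.5 kips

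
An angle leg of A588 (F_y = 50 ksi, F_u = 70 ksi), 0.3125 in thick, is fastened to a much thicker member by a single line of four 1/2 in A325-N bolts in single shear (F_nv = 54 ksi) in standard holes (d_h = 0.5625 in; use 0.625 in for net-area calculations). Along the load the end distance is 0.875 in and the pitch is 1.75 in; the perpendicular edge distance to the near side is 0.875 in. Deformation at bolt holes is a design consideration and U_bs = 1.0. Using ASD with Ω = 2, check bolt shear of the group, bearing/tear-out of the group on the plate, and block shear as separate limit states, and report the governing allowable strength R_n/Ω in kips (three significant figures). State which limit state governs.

Bolt shear: A_b = π·0.5²/4 = 0.1963 in²; R_n = 54 × 0.1963 × 4 × 1 = 42.41 kips → 42.41 / 2 = 21.2 kips.
Bearing: edge l_c = 0.5938, r_n = 15.59 kips; interior l_c = 1.188, r_n = 26.25 kips; R_n = 15.59 + 3·26.25 = 94.34 kips → 47.2 kips.
Block shear: A_gv = 1.914, A_nv = 1.23, A_nt = 0.1758 in²; R_n = min(0.6F_uA_nv, 0.6F_yA_gv) + U_bs·F_u·A_nt = 63.98 kips → 32 kips.
Bolt shear governs: 21.2 kips.

21.2 kips (bolt shear governs)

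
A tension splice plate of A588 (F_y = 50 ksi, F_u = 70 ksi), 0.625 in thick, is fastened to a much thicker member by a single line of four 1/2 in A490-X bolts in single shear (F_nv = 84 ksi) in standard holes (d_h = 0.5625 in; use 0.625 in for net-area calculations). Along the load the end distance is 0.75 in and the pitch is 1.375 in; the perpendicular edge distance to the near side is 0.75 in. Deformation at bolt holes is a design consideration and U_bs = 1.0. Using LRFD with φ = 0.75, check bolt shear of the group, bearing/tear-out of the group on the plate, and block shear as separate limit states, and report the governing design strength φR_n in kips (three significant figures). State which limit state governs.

49.5 kips (bolt shear governs)

Bolt shear: A_b = π·0.5²/4 = 0.1963 in²; R_n = 84 × 0.1963 × 4 × 1 = 65.97 kips → 0.75 × 65.97 = 49.5 kips.
Bearing: edge l_c = 0.4688, r_n = 24.61 kips; interior l_c = 0.8125, r_n = 42.66 kips; R_n = 24.61 + 3·42.66 = 152.6 kips → 114 kips.
Block shear: A_gv = 3.047, A_nv = 1.68, A_nt = 0.2734 in²; R_n = min(0.6F_uA_nv, 0.6F_yA_gv) + U_bs·F_u·A_nt = 89.69 kips → 67.3 kips.
Bolt shear governs: 49.5 kips.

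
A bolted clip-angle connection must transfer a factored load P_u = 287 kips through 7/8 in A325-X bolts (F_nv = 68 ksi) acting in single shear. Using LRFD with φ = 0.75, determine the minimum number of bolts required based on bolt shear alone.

10 bolts

A_b = π·0.875²/4 = 0.6013 in².
Per-bolt design strength φR_n = 0.75 × 68 × 0.6013 × 1 = 30.67 kips.
n ≥ 287 / 30.67 = 9.358 → use 10 bolts.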